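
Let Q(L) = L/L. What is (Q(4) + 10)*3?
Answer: 33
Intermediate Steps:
Q(L) = 1
(Q(4) + 10)*3 = (1 + 10)*3 = 11*3 = 33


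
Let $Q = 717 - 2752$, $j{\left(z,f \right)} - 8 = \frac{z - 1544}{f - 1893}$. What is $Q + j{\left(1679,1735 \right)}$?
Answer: $- \frac{320401}{158} \approx -2027.9$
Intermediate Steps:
$j{\left(z,f \right)} = 8 + \frac{-1544 + z}{-1893 + f}$ ($j{\left(z,f \right)} = 8 + \frac{z - 1544}{f - 1893} = 8 + \frac{-1544 + z}{-1893 + f}$)
$Q = -2035$ ($Q = 717 - 2752 = -2035$)
$Q + j{\left(1679,1735 \right)} = -2035 + \frac{-16688 + 1679 + 8 \cdot 1735}{-1893 + 1735} = -2035 + \frac{-16688 + 1679 + 13880}{-158} = -2035 - - \frac{1129}{158} = -2035 + \frac{1129}{158} = - \frac{320401}{158}$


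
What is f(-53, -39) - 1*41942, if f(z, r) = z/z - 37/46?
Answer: -1929323/46 ≈ -41942.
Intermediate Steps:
f(z, r) = 9/46 (f(z, r) = 1 - 37*1/46 = 1 - 37/46 = 9/46)
f(-53, -39) - 1*41942 = 9/46 - 1*41942 = 9/46 - 41942 = -1929323/46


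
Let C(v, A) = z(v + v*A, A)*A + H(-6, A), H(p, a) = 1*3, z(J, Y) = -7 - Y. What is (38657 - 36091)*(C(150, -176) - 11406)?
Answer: -105583202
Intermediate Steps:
H(p, a) = 3
C(v, A) = 3 + A*(-7 - A) (C(v, A) = (-7 - A)*A + 3 = A*(-7 - A) + 3 = 3 + A*(-7 - A))
(38657 - 36091)*(C(150, -176) - 11406) = (38657 - 36091)*((3 - 1*(-176)*(7 - 176)) - 11406) = 2566*((3 - 1*(-176)*(-169)) - 11406) = 2566*((3 - 29744) - 11406) = 2566*(-29741 - 11406) = 2566*(-41147) = -105583202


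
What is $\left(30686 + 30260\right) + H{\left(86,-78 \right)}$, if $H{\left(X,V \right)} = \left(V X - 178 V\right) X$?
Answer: $678082$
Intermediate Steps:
$H{\left(X,V \right)} = X \left(- 178 V + V X\right)$ ($H{\left(X,V \right)} = \left(- 178 V + V X\right) X = X \left(- 178 V + V X\right)$)
$\left(30686 + 30260\right) + H{\left(86,-78 \right)} = \left(30686 + 30260\right) - 6708 \left(-178 + 86\right) = 60946 - 6708 \left(-92\right) = 60946 + 617136 = 678082$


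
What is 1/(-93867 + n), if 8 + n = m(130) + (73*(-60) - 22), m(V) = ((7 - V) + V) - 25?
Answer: -1/98295 ≈ -1.0173e-5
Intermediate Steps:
m(V) = -18 (m(V) = 7 - 25 = -18)
n = -4428 (n = -8 + (-18 + (73*(-60) - 22)) = -8 + (-18 + (-4380 - 22)) = -8 + (-18 - 4402) = -8 - 4420 = -4428)
1/(-93867 + n) = 1/(-93867 - 4428) = 1/(-98295) = -1/98295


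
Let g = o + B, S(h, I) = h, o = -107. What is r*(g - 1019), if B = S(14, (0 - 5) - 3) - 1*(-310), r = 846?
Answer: -678492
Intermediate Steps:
B = 324 (B = 14 - 1*(-310) = 14 + 310 = 324)
g = 217 (g = -107 + 324 = 217)
r*(g - 1019) = 846*(217 - 1019) = 846*(-802) = -678492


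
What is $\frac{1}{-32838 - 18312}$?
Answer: $- \frac{1}{51150} \approx -1.955 \cdot 10^{-5}$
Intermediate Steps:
$\frac{1}{-32838 - 18312} = \frac{1}{-51150} = - \frac{1}{51150}$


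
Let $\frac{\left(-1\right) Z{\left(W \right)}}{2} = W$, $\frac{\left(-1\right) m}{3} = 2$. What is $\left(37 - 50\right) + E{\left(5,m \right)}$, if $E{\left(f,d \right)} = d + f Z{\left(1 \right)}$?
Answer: $-29$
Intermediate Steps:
$m = -6$ ($m = \left(-3\right) 2 = -6$)
$Z{\left(W \right)} = - 2 W$
$E{\left(f,d \right)} = d - 2 f$ ($E{\left(f,d \right)} = d + f \left(\left(-2\right) 1\right) = d + f \left(-2\right) = d - 2 f$)
$\left(37 - 50\right) + E{\left(5,m \right)} = \left(37 - 50\right) - 16 = -13 - 16 = -29$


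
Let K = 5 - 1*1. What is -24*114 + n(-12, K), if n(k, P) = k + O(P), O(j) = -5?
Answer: -2753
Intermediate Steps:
K = 4 (K = 5 - 1 = 4)
n(k, P) = -5 + k (n(k, P) = k - 5 = -5 + k)
-24*114 + n(-12, K) = -24*114 + (-5 - 12) = -2736 - 17 = -2753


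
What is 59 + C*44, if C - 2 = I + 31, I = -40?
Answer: -249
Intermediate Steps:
C = -7 (C = 2 + (-40 + 31) = 2 - 9 = -7)
59 + C*44 = 59 - 7*44 = 59 - 308 = -249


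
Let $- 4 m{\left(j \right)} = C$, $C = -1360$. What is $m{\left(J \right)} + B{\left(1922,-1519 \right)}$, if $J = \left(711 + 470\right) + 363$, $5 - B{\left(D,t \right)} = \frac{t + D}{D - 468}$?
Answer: $\frac{501227}{1454} \approx 344.72$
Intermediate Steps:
$B{\left(D,t \right)} = 5 - \frac{D + t}{-468 + D}$ ($B{\left(D,t \right)} = 5 - \frac{t + D}{D - 468} = 5 - \frac{D + t}{-468 + D}$)
$J = 1544$ ($J = 1181 + 363 = 1544$)
$m{\left(j \right)} = 340$ ($m{\left(j \right)} = \left(- \frac{1}{4}\right) \left(-1360\right) = 340$)
$m{\left(J \right)} + B{\left(1922,-1519 \right)} = 340 + \frac{-2340 - -1519 + 4 \cdot 1922}{-468 + 1922} = 340 + \frac{-2340 + 1519 + 7688}{1454} = 340 + \frac{1}{1454} \cdot 6867 = 340 + \frac{6867}{1454} = \frac{501227}{1454}$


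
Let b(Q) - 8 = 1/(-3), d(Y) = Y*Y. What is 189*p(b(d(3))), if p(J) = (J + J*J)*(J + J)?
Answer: 192556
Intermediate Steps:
d(Y) = Y**2
b(Q) = 23/3 (b(Q) = 8 + 1/(-3) = 8 - 1/3 = 23/3)
p(J) = 2*J*(J + J**2) (p(J) = (J + J**2)*(2*J) = 2*J*(J + J**2))
189*p(b(d(3))) = 189*(2*(23/3)**2*(1 + 23/3)) = 189*(2*(529/9)*(26/3)) = 189*(27508/27) = 192556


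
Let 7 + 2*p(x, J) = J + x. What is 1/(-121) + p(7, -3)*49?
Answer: -17789/242 ≈ -73.508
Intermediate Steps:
p(x, J) = -7/2 + J/2 + x/2 (p(x, J) = -7/2 + (J + x)/2 = -7/2 + (J/2 + x/2) = -7/2 + J/2 + x/2)
1/(-121) + p(7, -3)*49 = 1/(-121) + (-7/2 + (½)*(-3) + (½)*7)*49 = -1/121 + (-7/2 - 3/2 + 7/2)*49 = -1/121 - 3/2*49 = -1/121 - 147/2 = -17789/242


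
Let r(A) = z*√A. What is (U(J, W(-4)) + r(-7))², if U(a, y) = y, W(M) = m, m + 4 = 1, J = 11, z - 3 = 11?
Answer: (3 - 14*I*√7)² ≈ -1363.0 - 222.24*I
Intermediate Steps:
z = 14 (z = 3 + 11 = 14)
m = -3 (m = -4 + 1 = -3)
W(M) = -3
r(A) = 14*√A
(U(J, W(-4)) + r(-7))² = (-3 + 14*√(-7))² = (-3 + 14*(I*√7))² = (-3 + 14*I*√7)²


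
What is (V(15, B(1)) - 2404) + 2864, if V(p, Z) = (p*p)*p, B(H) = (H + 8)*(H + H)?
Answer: 3835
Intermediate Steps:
B(H) = 2*H*(8 + H) (B(H) = (8 + H)*(2*H) = 2*H*(8 + H))
V(p, Z) = p**3 (V(p, Z) = p**2*p = p**3)
(V(15, B(1)) - 2404) + 2864 = (15**3 - 2404) + 2864 = (3375 - 2404) + 2864 = 971 + 2864 = 3835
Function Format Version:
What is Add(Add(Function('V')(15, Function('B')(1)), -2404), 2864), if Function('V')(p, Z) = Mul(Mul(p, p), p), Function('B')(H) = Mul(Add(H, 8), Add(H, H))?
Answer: 3835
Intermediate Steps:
Function('B')(H) = Mul(2, H, Add(8, H)) (Function('B')(H) = Mul(Add(8, H), Mul(2, H)) = Mul(2, H, Add(8, H)))
Function('V')(p, Z) = Pow(p, 3) (Function('V')(p, Z) = Mul(Pow(p, 2), p) = Pow(p, 3))
Add(Add(Function('V')(15, Function('B')(1)), -2404), 2864) = Add(Add(Pow(15, 3), -2404), 2864) = Add(Add(3375, -2404), 2864) = Add(971, 2864) = 3835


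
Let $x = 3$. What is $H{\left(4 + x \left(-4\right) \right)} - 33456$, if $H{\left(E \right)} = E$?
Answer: $-33464$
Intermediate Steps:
$H{\left(4 + x \left(-4\right) \right)} - 33456 = \left(4 + 3 \left(-4\right)\right) - 33456 = \left(4 - 12\right) - 33456 = -8 - 33456 = -33464$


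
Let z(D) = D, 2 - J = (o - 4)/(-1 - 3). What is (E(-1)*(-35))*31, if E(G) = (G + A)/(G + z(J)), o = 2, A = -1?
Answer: 4340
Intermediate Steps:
J = 3/2 (J = 2 - (2 - 4)/(-1 - 3) = 2 - (-2)/(-4) = 2 - (-2)*(-1)/4 = 2 - 1*½ = 2 - ½ = 3/2 ≈ 1.5000)
E(G) = (-1 + G)/(3/2 + G) (E(G) = (G - 1)/(G + 3/2) = (-1 + G)/(3/2 + G))
(E(-1)*(-35))*31 = ((2*(-1 - 1)/(3 + 2*(-1)))*(-35))*31 = ((2*(-2)/(3 - 2))*(-35))*31 = ((2*(-2)/1)*(-35))*31 = ((2*1*(-2))*(-35))*31 = -4*(-35)*31 = 140*31 = 4340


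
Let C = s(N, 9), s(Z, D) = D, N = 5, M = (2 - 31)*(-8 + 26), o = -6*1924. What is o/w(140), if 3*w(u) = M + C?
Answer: 3848/57 ≈ 67.509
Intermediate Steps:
o = -11544
M = -522 (M = -29*18 = -522)
C = 9
w(u) = -171 (w(u) = (-522 + 9)/3 = (⅓)*(-513) = -171)
o/w(140) = -11544/(-171) = -11544*(-1/171) = 3848/57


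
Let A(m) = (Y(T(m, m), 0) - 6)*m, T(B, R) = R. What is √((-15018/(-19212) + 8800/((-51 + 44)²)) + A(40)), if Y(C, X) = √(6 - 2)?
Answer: √10235407534/22414 ≈ 4.5137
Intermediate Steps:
Y(C, X) = 2 (Y(C, X) = √4 = 2)
A(m) = -4*m (A(m) = (2 - 6)*m = -4*m)
√((-15018/(-19212) + 8800/((-51 + 44)²)) + A(40)) = √((-15018/(-19212) + 8800/((-51 + 44)²)) - 4*40) = √((-15018*(-1/19212) + 8800/((-7)²)) - 160) = √((2503/3202 + 8800/49) - 160) = √(28300247/156898 - 160) = √(3196567/156898) = √10235407534/22414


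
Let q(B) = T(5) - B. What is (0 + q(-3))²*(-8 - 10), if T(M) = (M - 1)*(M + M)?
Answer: -33282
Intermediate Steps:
T(M) = 2*M*(-1 + M) (T(M) = (-1 + M)*(2*M) = 2*M*(-1 + M))
q(B) = 40 - B (q(B) = 2*5*(-1 + 5) - B = 2*5*4 - B = 40 - B)
(0 + q(-3))²*(-8 - 10) = (0 + (40 - 1*(-3)))²*(-8 - 10) = (0 + (40 + 3))²*(-18) = (0 + 43)²*(-18) = 43²*(-18) = 1849*(-18) = -33282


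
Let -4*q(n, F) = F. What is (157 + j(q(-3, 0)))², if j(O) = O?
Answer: 24649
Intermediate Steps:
q(n, F) = -F/4
(157 + j(q(-3, 0)))² = (157 - ¼*0)² = (157 + 0)² = 157² = 24649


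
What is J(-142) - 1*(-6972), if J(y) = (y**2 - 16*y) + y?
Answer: 29266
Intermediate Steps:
J(y) = y**2 - 15*y
J(-142) - 1*(-6972) = -142*(-15 - 142) - 1*(-6972) = -142*(-157) + 6972 = 22294 + 6972 = 29266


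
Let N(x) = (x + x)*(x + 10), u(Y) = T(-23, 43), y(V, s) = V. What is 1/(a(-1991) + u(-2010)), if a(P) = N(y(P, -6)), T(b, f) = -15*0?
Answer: 1/7888342 ≈ 1.2677e-7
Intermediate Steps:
T(b, f) = 0
u(Y) = 0
N(x) = 2*x*(10 + x) (N(x) = (2*x)*(10 + x) = 2*x*(10 + x))
a(P) = 2*P*(10 + P)
1/(a(-1991) + u(-2010)) = 1/(2*(-1991)*(10 - 1991) + 0) = 1/(2*(-1991)*(-1981) + 0) = 1/(7888342 + 0) = 1/7888342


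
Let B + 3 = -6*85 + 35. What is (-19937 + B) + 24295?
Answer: 3880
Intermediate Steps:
B = -478 (B = -3 + (-6*85 + 35) = -3 + (-510 + 35) = -3 - 475 = -478)
(-19937 + B) + 24295 = (-19937 - 478) + 24295 = -20415 + 24295 = 3880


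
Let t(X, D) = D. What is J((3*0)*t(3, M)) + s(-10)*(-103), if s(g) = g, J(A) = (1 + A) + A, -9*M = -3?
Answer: 1031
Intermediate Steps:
M = 1/3 (M = -1/9*(-3) = 1/3 ≈ 0.33333)
J(A) = 1 + 2*A
J((3*0)*t(3, M)) + s(-10)*(-103) = (1 + 2*((3*0)*(1/3))) - 10*(-103) = (1 + 2*(0*(1/3))) + 1030 = (1 + 2*0) + 1030 = (1 + 0) + 1030 = 1 + 1030 = 1031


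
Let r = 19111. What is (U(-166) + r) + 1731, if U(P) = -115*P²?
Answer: -3148098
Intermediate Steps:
(U(-166) + r) + 1731 = (-115*(-166)² + 19111) + 1731 = (-115*27556 + 19111) + 1731 = (-3168940 + 19111) + 1731 = -3149829 + 1731 = -3148098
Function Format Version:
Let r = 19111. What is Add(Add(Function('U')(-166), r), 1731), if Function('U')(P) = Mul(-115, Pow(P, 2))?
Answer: -3148098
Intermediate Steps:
Add(Add(Function('U')(-166), r), 1731) = Add(Add(Mul(-115, Pow(-166, 2)), 19111), 1731) = Add(Add(Mul(-115, 27556), 19111), 1731) = Add(Add(-3168940, 19111), 1731) = Add(-3149829, 1731) = -3148098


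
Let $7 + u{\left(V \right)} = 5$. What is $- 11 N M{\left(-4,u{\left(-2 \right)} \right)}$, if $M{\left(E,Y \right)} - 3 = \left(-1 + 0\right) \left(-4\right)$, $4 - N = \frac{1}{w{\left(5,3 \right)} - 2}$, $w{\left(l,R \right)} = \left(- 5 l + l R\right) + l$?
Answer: $-319$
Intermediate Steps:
$w{\left(l,R \right)} = - 4 l + R l$ ($w{\left(l,R \right)} = \left(- 5 l + R l\right) + l = - 4 l + R l$)
$u{\left(V \right)} = -2$ ($u{\left(V \right)} = -7 + 5 = -2$)
$N = \frac{29}{7}$ ($N = 4 - \frac{1}{5 \left(-4 + 3\right) - 2} = 4 - \frac{1}{5 \left(-1\right) - 2} = 4 - \frac{1}{-5 - 2} = 4 - \frac{1}{-7} = 4 - - \frac{1}{7} = 4 + \frac{1}{7} = \frac{29}{7} \approx 4.1429$)
$M{\left(E,Y \right)} = 7$ ($M{\left(E,Y \right)} = 3 + \left(-1 + 0\right) \left(-4\right) = 3 - -4 = 3 + 4 = 7$)
$- 11 N M{\left(-4,u{\left(-2 \right)} \right)} = \left(-11\right) \frac{29}{7} \cdot 7 = \left(- \frac{319}{7}\right) 7 = -319$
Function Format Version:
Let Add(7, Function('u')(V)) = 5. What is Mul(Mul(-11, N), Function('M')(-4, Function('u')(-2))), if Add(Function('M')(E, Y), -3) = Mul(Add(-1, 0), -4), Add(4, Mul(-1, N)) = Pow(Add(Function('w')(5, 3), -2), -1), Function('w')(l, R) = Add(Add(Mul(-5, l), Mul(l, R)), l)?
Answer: -319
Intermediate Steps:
Function('w')(l, R) = Add(Mul(-4, l), Mul(R, l)) (Function('w')(l, R) = Add(Add(Mul(-5, l), Mul(R, l)), l) = Add(Mul(-4, l), Mul(R, l)))
Function('u')(V) = -2 (Function('u')(V) = Add(-7, 5) = -2)
N = Rational(29, 7) (N = Add(4, Mul(-1, Pow(Add(Mul(5, Add(-4, 3)), -2), -1))) = Add(4, Mul(-1, Pow(Add(Mul(5, -1), -2), -1))) = Add(4, Mul(-1, Pow(Add(-5, -2), -1))) = Add(4, Mul(-1, Pow(-7, -1))) = Add(4, Mul(-1, Rational(-1, 7))) = Add(4, Rational(1, 7)) = Rational(29, 7) ≈ 4.1429)
Function('M')(E, Y) = 7 (Function('M')(E, Y) = Add(3, Mul(Add(-1, 0), -4)) = Add(3, Mul(-1, -4)) = Add(3, 4) = 7)
Mul(Mul(-11, N), Function('M')(-4, Function('u')(-2))) = Mul(Mul(-11, Rational(29, 7)), 7) = Mul(Rational(-319, 7), 7) = -319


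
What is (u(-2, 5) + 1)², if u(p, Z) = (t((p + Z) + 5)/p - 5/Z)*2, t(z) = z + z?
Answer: 289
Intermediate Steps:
t(z) = 2*z
u(p, Z) = -10/Z + 2*(10 + 2*Z + 2*p)/p (u(p, Z) = ((2*((p + Z) + 5))/p - 5/Z)*2 = ((2*((Z + p) + 5))/p - 5/Z)*2 = ((2*(5 + Z + p))/p - 5/Z)*2 = ((10 + 2*Z + 2*p)/p - 5/Z)*2 = (-5/Z + (10 + 2*Z + 2*p)/p)*2 = -10/Z + 2*(10 + 2*Z + 2*p)/p)
(u(-2, 5) + 1)² = ((4 - 10/5 + 20/(-2) + 4*5/(-2)) + 1)² = ((4 - 10*⅕ + 20*(-½) + 4*5*(-½)) + 1)² = ((4 - 2 - 10 - 10) + 1)² = (-18 + 1)² = (-17)² = 289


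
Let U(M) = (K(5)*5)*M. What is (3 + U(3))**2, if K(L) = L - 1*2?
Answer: 2304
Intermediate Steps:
K(L) = -2 + L (K(L) = L - 2 = -2 + L)
U(M) = 15*M (U(M) = ((-2 + 5)*5)*M = (3*5)*M = 15*M)
(3 + U(3))**2 = (3 + 15*3)**2 = (3 + 45)**2 = 48**2 = 2304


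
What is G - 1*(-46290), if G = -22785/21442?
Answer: 992527395/21442 ≈ 46289.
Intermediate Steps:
G = -22785/21442 (G = -22785*1/21442 = -22785/21442 ≈ -1.0626)
G - 1*(-46290) = -22785/21442 - 1*(-46290) = -22785/21442 + 46290 = 992527395/21442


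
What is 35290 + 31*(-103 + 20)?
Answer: 32717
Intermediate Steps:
35290 + 31*(-103 + 20) = 35290 + 31*(-83) = 35290 - 2573 = 32717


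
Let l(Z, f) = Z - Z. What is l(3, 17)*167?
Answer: 0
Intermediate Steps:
l(Z, f) = 0
l(3, 17)*167 = 0*167 = 0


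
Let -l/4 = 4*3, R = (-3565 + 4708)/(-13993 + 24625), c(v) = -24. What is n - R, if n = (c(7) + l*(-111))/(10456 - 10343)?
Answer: 18754323/400472 ≈ 46.831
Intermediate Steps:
R = 381/3544 (R = 1143/10632 = 1143*(1/10632) = 381/3544 ≈ 0.10751)
l = -48 (l = -16*3 = -4*12 = -48)
n = 5304/113 (n = (-24 - 48*(-111))/(10456 - 10343) = (-24 + 5328)/113 = 5304*(1/113) = 5304/113 ≈ 46.938)
n - R = 5304/113 - 1*381/3544 = 5304/113 - 381/3544 = 18754323/400472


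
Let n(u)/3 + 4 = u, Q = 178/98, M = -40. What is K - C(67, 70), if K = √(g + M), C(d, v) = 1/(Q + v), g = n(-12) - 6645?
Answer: -49/3519 + I*√6733 ≈ -0.013924 + 82.055*I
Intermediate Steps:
Q = 89/49 (Q = 178*(1/98) = 89/49 ≈ 1.8163)
n(u) = -12 + 3*u
g = -6693 (g = (-12 + 3*(-12)) - 6645 = (-12 - 36) - 6645 = -48 - 6645 = -6693)
C(d, v) = 1/(89/49 + v)
K = I*√6733 (K = √(-6693 - 40) = √(-6733) = I*√6733 ≈ 82.055*I)
K - C(67, 70) = I*√6733 - 49/(89 + 49*70) = I*√6733 - 49/(89 + 3430) = I*√6733 - 49/3519 = -49/3519 + I*√6733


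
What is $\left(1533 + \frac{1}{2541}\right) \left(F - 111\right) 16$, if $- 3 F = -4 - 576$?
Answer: $\frac{15394439008}{7623} \approx 2.0195 \cdot 10^{6}$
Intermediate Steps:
$F = \frac{580}{3}$ ($F = - \frac{-4 - 576}{3} = \left(- \frac{1}{3}\right) \left(-580\right) = \frac{580}{3} \approx 193.33$)
$\left(1533 + \frac{1}{2541}\right) \left(F - 111\right) 16 = \left(1533 + \frac{1}{2541}\right) \left(\frac{580}{3} - 111\right) 16 = \left(1533 + \frac{1}{2541}\right) \frac{247}{3} \cdot 16 = \frac{3895354}{2541} \cdot \frac{247}{3} \cdot 16 = \frac{962152438}{7623} \cdot 16 = \frac{15394439008}{7623}$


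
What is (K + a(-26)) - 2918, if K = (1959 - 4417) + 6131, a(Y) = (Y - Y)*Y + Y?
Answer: 729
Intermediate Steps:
a(Y) = Y (a(Y) = 0*Y + Y = 0 + Y = Y)
K = 3673 (K = -2458 + 6131 = 3673)
(K + a(-26)) - 2918 = (3673 - 26) - 2918 = 3647 - 2918 = 729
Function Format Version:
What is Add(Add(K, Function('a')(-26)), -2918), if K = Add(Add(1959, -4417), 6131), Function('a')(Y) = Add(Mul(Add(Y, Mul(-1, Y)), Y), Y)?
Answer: 729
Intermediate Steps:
Function('a')(Y) = Y (Function('a')(Y) = Add(Mul(0, Y), Y) = Add(0, Y) = Y)
K = 3673 (K = Add(-2458, 6131) = 3673)
Add(Add(K, Function('a')(-26)), -2918) = Add(Add(3673, -26), -2918) = Add(3647, -2918) = 729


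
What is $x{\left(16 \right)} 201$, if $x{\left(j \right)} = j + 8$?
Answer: $4824$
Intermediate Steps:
$x{\left(j \right)} = 8 + j$
$x{\left(16 \right)} 201 = \left(8 + 16\right) 201 = 24 \cdot 201 = 4824$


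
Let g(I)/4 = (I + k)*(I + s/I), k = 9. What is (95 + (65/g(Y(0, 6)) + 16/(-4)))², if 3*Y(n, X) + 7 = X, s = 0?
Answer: 466489/64 ≈ 7288.9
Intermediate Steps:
Y(n, X) = -7/3 + X/3
g(I) = 4*I*(9 + I) (g(I) = 4*((I + 9)*(I + 0/I)) = 4*((9 + I)*(I + 0)) = 4*((9 + I)*I) = 4*(I*(9 + I)) = 4*I*(9 + I))
(95 + (65/g(Y(0, 6)) + 16/(-4)))² = (95 + (65/((4*(-7/3 + (⅓)*6)*(9 + (-7/3 + (⅓)*6)))) + 16/(-4)))² = (95 + (65/((4*(-7/3 + 2)*(9 + (-7/3 + 2)))) + 16*(-¼)))² = (95 + (65/((4*(-⅓)*(9 - ⅓))) - 4))² = (95 + (65/((4*(-⅓)*(26/3))) - 4))² = (95 + (65/(-104/9) - 4))² = (95 + (65*(-9/104) - 4))² = (95 + (-45/8 - 4))² = (95 - 77/8)² = (683/8)² = 466489/64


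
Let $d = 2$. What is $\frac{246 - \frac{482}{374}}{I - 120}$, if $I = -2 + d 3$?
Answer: $- \frac{45761}{21692} \approx -2.1096$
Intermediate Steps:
$I = 4$ ($I = -2 + 2 \cdot 3 = -2 + 6 = 4$)
$\frac{246 - \frac{482}{374}}{I - 120} = \frac{246 - \frac{482}{374}}{4 - 120} = \frac{246 - \frac{241}{187}}{4 - 120} = \frac{246 - \frac{241}{187}}{-116} = \frac{45761}{187} \left(- \frac{1}{116}\right) = - \frac{45761}{21692}$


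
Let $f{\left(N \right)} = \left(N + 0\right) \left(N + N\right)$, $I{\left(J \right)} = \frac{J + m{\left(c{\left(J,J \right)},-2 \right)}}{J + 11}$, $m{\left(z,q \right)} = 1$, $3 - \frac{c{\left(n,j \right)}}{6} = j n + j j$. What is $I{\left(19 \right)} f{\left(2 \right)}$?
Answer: $\frac{16}{3} \approx 5.3333$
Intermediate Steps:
$c{\left(n,j \right)} = 18 - 6 j^{2} - 6 j n$ ($c{\left(n,j \right)} = 18 - 6 \left(j n + j j\right) = 18 - 6 \left(j n + j^{2}\right) = 18 - 6 \left(j^{2} + j n\right) = 18 - \left(6 j^{2} + 6 j n\right) = 18 - 6 j^{2} - 6 j n$)
$I{\left(J \right)} = \frac{1 + J}{11 + J}$ ($I{\left(J \right)} = \frac{J + 1}{J + 11} = \frac{1 + J}{11 + J}$)
$f{\left(N \right)} = 2 N^{2}$ ($f{\left(N \right)} = N 2 N = 2 N^{2}$)
$I{\left(19 \right)} f{\left(2 \right)} = \frac{1 + 19}{11 + 19} \cdot 2 \cdot 2^{2} = \frac{1}{30} \cdot 20 \cdot 2 \cdot 4 = \frac{1}{30} \cdot 20 \cdot 8 = \frac{2}{3} \cdot 8 = \frac{16}{3}$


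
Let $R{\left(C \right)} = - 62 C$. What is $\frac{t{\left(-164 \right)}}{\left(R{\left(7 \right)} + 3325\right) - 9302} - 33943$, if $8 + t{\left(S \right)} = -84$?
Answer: $- \frac{217608481}{6411} \approx -33943.0$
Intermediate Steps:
$t{\left(S \right)} = -92$ ($t{\left(S \right)} = -8 - 84 = -92$)
$\frac{t{\left(-164 \right)}}{\left(R{\left(7 \right)} + 3325\right) - 9302} - 33943 = - \frac{92}{\left(\left(-62\right) 7 + 3325\right) - 9302} - 33943 = - \frac{92}{\left(-434 + 3325\right) - 9302} - 33943 = - \frac{92}{2891 - 9302} - 33943 = - \frac{92}{-6411} - 33943 = \left(-92\right) \left(- \frac{1}{6411}\right) - 33943 = \frac{92}{6411} - 33943 = - \frac{217608481}{6411}$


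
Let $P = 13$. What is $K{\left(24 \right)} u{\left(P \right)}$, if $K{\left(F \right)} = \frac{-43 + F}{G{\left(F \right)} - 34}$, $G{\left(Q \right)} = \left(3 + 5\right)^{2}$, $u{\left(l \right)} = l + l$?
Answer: $- \frac{247}{15} \approx -16.467$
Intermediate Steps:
$u{\left(l \right)} = 2 l$
$G{\left(Q \right)} = 64$ ($G{\left(Q \right)} = 8^{2} = 64$)
$K{\left(F \right)} = - \frac{43}{30} + \frac{F}{30}$ ($K{\left(F \right)} = \frac{-43 + F}{64 - 34} = \frac{-43 + F}{30} = \left(-43 + F\right) \frac{1}{30} = - \frac{43}{30} + \frac{F}{30}$)
$K{\left(24 \right)} u{\left(P \right)} = \left(- \frac{43}{30} + \frac{1}{30} \cdot 24\right) 2 \cdot 13 = \left(- \frac{43}{30} + \frac{4}{5}\right) 26 = \left(- \frac{19}{30}\right) 26 = - \frac{247}{15}$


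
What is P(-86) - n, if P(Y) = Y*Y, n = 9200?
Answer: -1804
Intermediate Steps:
P(Y) = Y**2
P(-86) - n = (-86)**2 - 1*9200 = 7396 - 9200 = -1804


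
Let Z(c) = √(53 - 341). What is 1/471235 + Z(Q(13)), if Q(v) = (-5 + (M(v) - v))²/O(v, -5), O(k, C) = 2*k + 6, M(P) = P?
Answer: 1/471235 + 12*I*√2 ≈ 2.1221e-6 + 16.971*I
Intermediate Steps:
O(k, C) = 6 + 2*k
Q(v) = 25/(6 + 2*v) (Q(v) = (-5 + (v - v))²/(6 + 2*v) = (-5 + 0)²/(6 + 2*v) = (-5)²/(6 + 2*v) = 25/(6 + 2*v))
Z(c) = 12*I*√2 (Z(c) = √(-288) = 12*I*√2)
1/471235 + Z(Q(13)) = 1/471235 + 12*I*√2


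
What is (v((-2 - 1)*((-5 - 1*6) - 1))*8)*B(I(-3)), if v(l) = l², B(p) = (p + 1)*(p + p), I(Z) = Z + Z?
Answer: 622080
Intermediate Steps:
I(Z) = 2*Z
B(p) = 2*p*(1 + p) (B(p) = (1 + p)*(2*p) = 2*p*(1 + p))
(v((-2 - 1)*((-5 - 1*6) - 1))*8)*B(I(-3)) = (((-2 - 1)*((-5 - 1*6) - 1))²*8)*(2*(2*(-3))*(1 + 2*(-3))) = ((-3*((-5 - 6) - 1))²*8)*(2*(-6)*(1 - 6)) = ((-3*(-11 - 1))²*8)*(2*(-6)*(-5)) = ((-3*(-12))²*8)*60 = (36²*8)*60 = (1296*8)*60 = 10368*60 = 622080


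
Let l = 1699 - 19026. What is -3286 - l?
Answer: 14041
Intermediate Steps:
l = -17327
-3286 - l = -3286 - 1*(-17327) = -3286 + 17327 = 14041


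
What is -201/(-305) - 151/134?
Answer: -19121/40870 ≈ -0.46785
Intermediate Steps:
-201/(-305) - 151/134 = -201*(-1/305) - 151*1/134 = 201/305 - 151/134 = -19121/40870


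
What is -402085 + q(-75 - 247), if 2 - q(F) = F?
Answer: -401761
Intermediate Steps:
q(F) = 2 - F
-402085 + q(-75 - 247) = -402085 + (2 - (-75 - 247)) = -402085 + (2 - 1*(-322)) = -402085 + (2 + 322) = -402085 + 324 = -401761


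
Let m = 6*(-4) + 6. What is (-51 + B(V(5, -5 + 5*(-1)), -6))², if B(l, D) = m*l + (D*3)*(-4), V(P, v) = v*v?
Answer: 3164841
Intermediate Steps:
V(P, v) = v²
m = -18 (m = -24 + 6 = -18)
B(l, D) = -18*l - 12*D (B(l, D) = -18*l + (D*3)*(-4) = -18*l + (3*D)*(-4) = -18*l - 12*D)
(-51 + B(V(5, -5 + 5*(-1)), -6))² = (-51 + (-18*(-5 + 5*(-1))² - 12*(-6)))² = (-51 + (-18*(-5 - 5)² + 72))² = (-51 + (-18*(-10)² + 72))² = (-51 + (-18*100 + 72))² = (-51 + (-1800 + 72))² = (-51 - 1728)² = (-1779)² = 3164841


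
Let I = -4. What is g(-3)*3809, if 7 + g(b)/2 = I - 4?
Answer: -114270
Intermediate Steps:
g(b) = -30 (g(b) = -14 + 2*(-4 - 4) = -14 + 2*(-8) = -14 - 16 = -30)
g(-3)*3809 = -30*3809 = -114270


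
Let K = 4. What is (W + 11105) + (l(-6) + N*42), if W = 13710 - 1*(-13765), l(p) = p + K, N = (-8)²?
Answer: 41266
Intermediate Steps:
N = 64
l(p) = 4 + p (l(p) = p + 4 = 4 + p)
W = 27475 (W = 13710 + 13765 = 27475)
(W + 11105) + (l(-6) + N*42) = (27475 + 11105) + ((4 - 6) + 64*42) = 38580 + (-2 + 2688) = 38580 + 2686 = 41266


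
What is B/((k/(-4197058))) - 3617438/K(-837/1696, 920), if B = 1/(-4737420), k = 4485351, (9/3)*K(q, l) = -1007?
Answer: 115300364159547042643/10698867237580470 ≈ 10777.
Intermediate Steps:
K(q, l) = -1007/3 (K(q, l) = (1/3)*(-1007) = -1007/3)
B = -1/4737420 ≈ -2.1109e-7
B/((k/(-4197058))) - 3617438/K(-837/1696, 920) = -1/(4737420*(4485351/(-4197058))) - 3617438/(-1007/3) = -1/(4737420*(4485351*(-1/4197058))) - 3617438*(-3/1007) = -1/(4737420*(-4485351/4197058)) + 10852314/1007 = -1/4737420*(-4197058/4485351) + 10852314/1007 = 2098529/10624495767210 + 10852314/1007 = 115300364159547042643/10698867237580470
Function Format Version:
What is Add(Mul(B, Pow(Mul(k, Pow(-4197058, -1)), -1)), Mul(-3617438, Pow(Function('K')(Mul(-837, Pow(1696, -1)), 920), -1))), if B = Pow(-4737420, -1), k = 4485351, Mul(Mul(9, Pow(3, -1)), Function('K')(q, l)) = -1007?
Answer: Rational(115300364159547042643, 10698867237580470) ≈ 10777.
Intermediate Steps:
Function('K')(q, l) = Rational(-1007, 3) (Function('K')(q, l) = Mul(Rational(1, 3), -1007) = Rational(-1007, 3))
B = Rational(-1, 4737420) ≈ -2.1109e-7
Add(Mul(B, Pow(Mul(k, Pow(-4197058, -1)), -1)), Mul(-3617438, Pow(Function('K')(Mul(-837, Pow(1696, -1)), 920), -1))) = Add(Mul(Rational(-1, 4737420), Pow(Mul(4485351, Pow(-4197058, -1)), -1)), Mul(-3617438, Pow(Rational(-1007, 3), -1))) = Add(Mul(Rational(-1, 4737420), Pow(Mul(4485351, Rational(-1, 4197058)), -1)), Mul(-3617438, Rational(-3, 1007))) = Add(Mul(Rational(-1, 4737420), Pow(Rational(-4485351, 4197058), -1)), Rational(10852314, 1007)) = Add(Mul(Rational(-1, 4737420), Rational(-4197058, 4485351)), Rational(10852314, 1007)) = Add(Rational(2098529, 10624495767210), Rational(10852314, 1007)) = Rational(115300364159547042643, 10698867237580470)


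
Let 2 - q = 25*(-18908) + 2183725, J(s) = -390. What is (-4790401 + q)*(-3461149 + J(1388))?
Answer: 22504932731536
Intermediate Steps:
q = -1711023 (q = 2 - (25*(-18908) + 2183725) = 2 - (-472700 + 2183725) = 2 - 1*1711025 = 2 - 1711025 = -1711023)
(-4790401 + q)*(-3461149 + J(1388)) = (-4790401 - 1711023)*(-3461149 - 390) = -6501424*(-3461539) = 22504932731536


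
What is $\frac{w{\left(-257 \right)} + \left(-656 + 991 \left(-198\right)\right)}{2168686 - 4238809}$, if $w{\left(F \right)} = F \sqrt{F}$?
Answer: $\frac{196874}{2070123} + \frac{257 i \sqrt{257}}{2070123} \approx 0.095103 + 0.0019902 i$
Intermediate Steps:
$w{\left(F \right)} = F^{\frac{3}{2}}$
$\frac{w{\left(-257 \right)} + \left(-656 + 991 \left(-198\right)\right)}{2168686 - 4238809} = \frac{\left(-257\right)^{\frac{3}{2}} + \left(-656 + 991 \left(-198\right)\right)}{2168686 - 4238809} = \frac{- 257 i \sqrt{257} - 196874}{-2070123} = \left(- 257 i \sqrt{257} - 196874\right) \left(- \frac{1}{2070123}\right) = \left(-196874 - 257 i \sqrt{257}\right) \left(- \frac{1}{2070123}\right) = \frac{196874}{2070123} + \frac{257 i \sqrt{257}}{2070123}$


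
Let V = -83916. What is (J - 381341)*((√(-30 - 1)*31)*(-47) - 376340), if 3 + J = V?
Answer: 175095948400 + 677883820*I*√31 ≈ 1.751e+11 + 3.7743e+9*I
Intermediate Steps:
J = -83919 (J = -3 - 83916 = -83919)
(J - 381341)*((√(-30 - 1)*31)*(-47) - 376340) = (-83919 - 381341)*((√(-30 - 1)*31)*(-47) - 376340) = -465260*((√(-31)*31)*(-47) - 376340) = -465260*(((I*√31)*31)*(-47) - 376340) = -465260*((31*I*√31)*(-47) - 376340) = -465260*(-1457*I*√31 - 376340) = -465260*(-376340 - 1457*I*√31) = 175095948400 + 677883820*I*√31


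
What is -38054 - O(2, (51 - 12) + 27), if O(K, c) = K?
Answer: -38056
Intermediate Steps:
-38054 - O(2, (51 - 12) + 27) = -38054 - 1*2 = -38054 - 2 = -38056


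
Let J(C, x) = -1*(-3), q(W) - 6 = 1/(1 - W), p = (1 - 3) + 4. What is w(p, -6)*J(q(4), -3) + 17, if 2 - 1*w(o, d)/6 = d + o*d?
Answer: 377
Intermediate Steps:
p = 2 (p = -2 + 4 = 2)
q(W) = 6 + 1/(1 - W)
J(C, x) = 3
w(o, d) = 12 - 6*d - 6*d*o (w(o, d) = 12 - 6*(d + o*d) = 12 - 6*(d + d*o) = 12 + (-6*d - 6*d*o) = 12 - 6*d - 6*d*o)
w(p, -6)*J(q(4), -3) + 17 = (12 - 6*(-6) - 6*(-6)*2)*3 + 17 = (12 + 36 + 72)*3 + 17 = 120*3 + 17 = 360 + 17 = 377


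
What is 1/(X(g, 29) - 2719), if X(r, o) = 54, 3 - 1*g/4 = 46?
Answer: -1/2665 ≈ -0.00037523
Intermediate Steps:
g = -172 (g = 12 - 4*46 = 12 - 184 = -172)
1/(X(g, 29) - 2719) = 1/(54 - 2719) = 1/(-2665) = -1/2665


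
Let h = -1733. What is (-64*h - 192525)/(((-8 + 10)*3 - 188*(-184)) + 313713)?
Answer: -81613/348311 ≈ -0.23431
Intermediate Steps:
(-64*h - 192525)/(((-8 + 10)*3 - 188*(-184)) + 313713) = (-64*(-1733) - 192525)/(((-8 + 10)*3 - 188*(-184)) + 313713) = (110912 - 192525)/((2*3 + 34592) + 313713) = -81613/((6 + 34592) + 313713) = -81613/(34598 + 313713) = -81613/348311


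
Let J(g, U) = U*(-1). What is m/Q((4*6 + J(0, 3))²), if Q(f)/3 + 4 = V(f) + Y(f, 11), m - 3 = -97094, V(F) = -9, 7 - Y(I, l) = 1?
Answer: 97091/21 ≈ 4623.4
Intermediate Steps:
Y(I, l) = 6 (Y(I, l) = 7 - 1*1 = 7 - 1 = 6)
m = -97091 (m = 3 - 97094 = -97091)
J(g, U) = -U
Q(f) = -21 (Q(f) = -12 + 3*(-9 + 6) = -12 + 3*(-3) = -12 - 9 = -21)
m/Q((4*6 + J(0, 3))²) = -97091/(-21) = -97091*(-1/21) = 97091/21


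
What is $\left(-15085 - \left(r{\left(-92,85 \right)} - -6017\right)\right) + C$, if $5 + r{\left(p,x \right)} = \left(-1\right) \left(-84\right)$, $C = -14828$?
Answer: $-36009$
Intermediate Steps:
$r{\left(p,x \right)} = 79$ ($r{\left(p,x \right)} = -5 - -84 = -5 + 84 = 79$)
$\left(-15085 - \left(r{\left(-92,85 \right)} - -6017\right)\right) + C = \left(-15085 - \left(79 - -6017\right)\right) - 14828 = \left(-15085 - \left(79 + 6017\right)\right) - 14828 = \left(-15085 - 6096\right) - 14828 = -21181 - 14828 = -36009$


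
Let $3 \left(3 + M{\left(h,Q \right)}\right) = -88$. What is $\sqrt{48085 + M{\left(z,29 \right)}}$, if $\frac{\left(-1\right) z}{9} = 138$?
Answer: $\frac{7 \sqrt{8826}}{3} \approx 219.21$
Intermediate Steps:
$z = -1242$ ($z = \left(-9\right) 138 = -1242$)
$M{\left(h,Q \right)} = - \frac{97}{3}$ ($M{\left(h,Q \right)} = -3 + \frac{1}{3} \left(-88\right) = -3 - \frac{88}{3} = - \frac{97}{3}$)
$\sqrt{48085 + M{\left(z,29 \right)}} = \sqrt{48085 - \frac{97}{3}} = \sqrt{\frac{144158}{3}} = \frac{7 \sqrt{8826}}{3}$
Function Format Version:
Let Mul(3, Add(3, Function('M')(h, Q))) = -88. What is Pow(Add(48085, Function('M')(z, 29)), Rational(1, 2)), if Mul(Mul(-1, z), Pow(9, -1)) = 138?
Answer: Mul(Rational(7, 3), Pow(8826, Rational(1, 2))) ≈ 219.21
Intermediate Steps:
z = -1242 (z = Mul(-9, 138) = -1242)
Function('M')(h, Q) = Rational(-97, 3) (Function('M')(h, Q) = Add(-3, Mul(Rational(1, 3), -88)) = Add(-3, Rational(-88, 3)) = Rational(-97, 3))
Pow(Add(48085, Function('M')(z, 29)), Rational(1, 2)) = Pow(Add(48085, Rational(-97, 3)), Rational(1, 2)) = Pow(Rational(144158, 3), Rational(1, 2)) = Mul(Rational(7, 3), Pow(8826, Rational(1, 2)))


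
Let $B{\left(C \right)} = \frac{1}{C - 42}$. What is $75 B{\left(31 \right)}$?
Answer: $- \frac{75}{11} \approx -6.8182$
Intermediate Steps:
$B{\left(C \right)} = \frac{1}{-42 + C}$
$75 B{\left(31 \right)} = \frac{75}{-42 + 31} = \frac{75}{-11} = 75 \left(- \frac{1}{11}\right) = - \frac{75}{11}$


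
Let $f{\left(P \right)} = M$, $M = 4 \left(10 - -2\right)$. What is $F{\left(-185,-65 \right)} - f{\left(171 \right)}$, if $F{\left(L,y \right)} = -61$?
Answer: $-109$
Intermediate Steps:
$M = 48$ ($M = 4 \left(10 + 2\right) = 4 \cdot 12 = 48$)
$f{\left(P \right)} = 48$
$F{\left(-185,-65 \right)} - f{\left(171 \right)} = -61 - 48 = -109$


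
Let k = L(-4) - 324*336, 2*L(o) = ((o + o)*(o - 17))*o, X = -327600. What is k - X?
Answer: 218400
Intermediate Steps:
L(o) = o²*(-17 + o) (L(o) = (((o + o)*(o - 17))*o)/2 = (((2*o)*(-17 + o))*o)/2 = ((2*o*(-17 + o))*o)/2 = (2*o²*(-17 + o))/2 = o²*(-17 + o))
k = -109200 (k = (-4)²*(-17 - 4) - 324*336 = 16*(-21) - 108864 = -336 - 108864 = -109200)
k - X = -109200 - 1*(-327600) = -109200 + 327600 = 218400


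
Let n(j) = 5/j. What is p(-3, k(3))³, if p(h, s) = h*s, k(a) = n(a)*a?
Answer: -3375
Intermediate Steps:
k(a) = 5 (k(a) = (5/a)*a = 5)
p(-3, k(3))³ = (-3*5)³ = (-15)³ = -3375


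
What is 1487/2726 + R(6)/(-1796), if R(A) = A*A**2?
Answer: 520459/1223974 ≈ 0.42522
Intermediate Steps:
R(A) = A**3
1487/2726 + R(6)/(-1796) = 1487/2726 + 6**3/(-1796) = 1487*(1/2726) + 216*(-1/1796) = 1487/2726 - 54/449 = 520459/1223974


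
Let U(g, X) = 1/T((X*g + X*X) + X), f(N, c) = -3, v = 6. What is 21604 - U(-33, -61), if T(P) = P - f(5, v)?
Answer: 122624303/5676 ≈ 21604.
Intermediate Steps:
T(P) = 3 + P (T(P) = P - 1*(-3) = P + 3 = 3 + P)
U(g, X) = 1/(3 + X + X**2 + X*g) (U(g, X) = 1/(3 + ((X*g + X*X) + X)) = 1/(3 + ((X*g + X**2) + X)) = 1/(3 + ((X**2 + X*g) + X)) = 1/(3 + (X + X**2 + X*g)) = 1/(3 + X + X**2 + X*g))
21604 - U(-33, -61) = 21604 - 1/(3 - 61*(1 - 61 - 33)) = 21604 - 1/(3 - 61*(-93)) = 21604 - 1/(3 + 5673) = 21604 - 1/5676 = 122624303/5676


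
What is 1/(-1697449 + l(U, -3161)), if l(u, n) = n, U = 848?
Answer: -1/1700610 ≈ -5.8802e-7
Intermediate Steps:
1/(-1697449 + l(U, -3161)) = 1/(-1697449 - 3161) = 1/(-1700610) = -1/1700610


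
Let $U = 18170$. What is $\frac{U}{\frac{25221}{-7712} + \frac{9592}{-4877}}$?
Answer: $- \frac{683399574080}{196976321} \approx -3469.4$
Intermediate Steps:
$\frac{U}{\frac{25221}{-7712} + \frac{9592}{-4877}} = \frac{18170}{\frac{25221}{-7712} + \frac{9592}{-4877}} = \frac{18170}{25221 \left(- \frac{1}{7712}\right) + 9592 \left(- \frac{1}{4877}\right)} = \frac{18170}{- \frac{25221}{7712} - \frac{9592}{4877}} = \frac{18170}{- \frac{196976321}{37611424}} = 18170 \left(- \frac{37611424}{196976321}\right) = - \frac{683399574080}{196976321}$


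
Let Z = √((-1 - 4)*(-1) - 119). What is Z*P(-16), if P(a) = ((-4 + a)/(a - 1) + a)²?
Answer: 63504*I*√114/289 ≈ 2346.1*I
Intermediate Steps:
P(a) = (a + (-4 + a)/(-1 + a))² (P(a) = ((-4 + a)/(-1 + a) + a)² = (a + (-4 + a)/(-1 + a))²)
Z = I*√114 (Z = √(-5*(-1) - 119) = √(5 - 119) = √(-114) = I*√114 ≈ 10.677*I)
Z*P(-16) = (I*√114)*((-4 + (-16)²)²/(-1 - 16)²) = (I*√114)*((-4 + 256)²/(-17)²) = (I*√114)*((1/289)*252²) = (I*√114)*((1/289)*63504) = (I*√114)*(63504/289) = 63504*I*√114/289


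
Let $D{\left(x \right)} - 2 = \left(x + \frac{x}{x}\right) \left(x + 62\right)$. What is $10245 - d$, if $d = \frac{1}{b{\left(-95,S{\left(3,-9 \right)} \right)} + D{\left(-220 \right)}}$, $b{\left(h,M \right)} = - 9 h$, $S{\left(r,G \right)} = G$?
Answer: $\frac{363277454}{35459} \approx 10245.0$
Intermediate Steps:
$D{\left(x \right)} = 2 + \left(1 + x\right) \left(62 + x\right)$ ($D{\left(x \right)} = 2 + \left(x + \frac{x}{x}\right) \left(x + 62\right) = 2 + \left(x + 1\right) \left(62 + x\right) = 2 + \left(1 + x\right) \left(62 + x\right)$)
$d = \frac{1}{35459}$ ($d = \frac{1}{\left(-9\right) \left(-95\right) + \left(64 + \left(-220\right)^{2} + 63 \left(-220\right)\right)} = \frac{1}{855 + \left(64 + 48400 - 13860\right)} = \frac{1}{855 + 34604} = \frac{1}{35459} \approx 2.8202 \cdot 10^{-5}$)
$10245 - d = 10245 - \frac{1}{35459} = \frac{363277454}{35459}$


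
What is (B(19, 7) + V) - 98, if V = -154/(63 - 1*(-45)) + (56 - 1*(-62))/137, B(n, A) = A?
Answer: -677395/7398 ≈ -91.565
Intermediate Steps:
V = -4177/7398 (V = -154/(63 + 45) + (56 + 62)*(1/137) = -154/108 + 118*(1/137) = -154*1/108 + 118/137 = -77/54 + 118/137 = -4177/7398 ≈ -0.56461)
(B(19, 7) + V) - 98 = (7 - 4177/7398) - 98 = 47609/7398 - 98 = -677395/7398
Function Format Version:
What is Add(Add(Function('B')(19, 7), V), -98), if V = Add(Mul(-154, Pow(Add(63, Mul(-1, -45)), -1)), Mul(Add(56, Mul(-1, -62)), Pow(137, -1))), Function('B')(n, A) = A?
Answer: Rational(-677395, 7398) ≈ -91.565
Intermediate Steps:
V = Rational(-4177, 7398) (V = Add(Mul(-154, Pow(Add(63, 45), -1)), Mul(Add(56, 62), Rational(1, 137))) = Add(Mul(-154, Pow(108, -1)), Mul(118, Rational(1, 137))) = Add(Mul(-154, Rational(1, 108)), Rational(118, 137)) = Add(Rational(-77, 54), Rational(118, 137)) = Rational(-4177, 7398) ≈ -0.56461)
Add(Add(Function('B')(19, 7), V), -98) = Add(Add(7, Rational(-4177, 7398)), -98) = Add(Rational(47609, 7398), -98) = Rational(-677395, 7398)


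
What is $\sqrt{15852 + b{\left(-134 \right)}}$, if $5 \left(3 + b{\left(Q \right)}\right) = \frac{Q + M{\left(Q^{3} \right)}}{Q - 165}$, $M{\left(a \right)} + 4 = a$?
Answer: $\frac{\sqrt{39020243015}}{1495} \approx 132.13$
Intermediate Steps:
$M{\left(a \right)} = -4 + a$
$b{\left(Q \right)} = -3 + \frac{-4 + Q + Q^{3}}{5 \left(-165 + Q\right)}$ ($b{\left(Q \right)} = -3 + \frac{\left(Q + \left(-4 + Q^{3}\right)\right) \frac{1}{Q - 165}}{5} = -3 + \frac{\left(-4 + Q + Q^{3}\right) \frac{1}{-165 + Q}}{5} = -3 + \frac{\frac{1}{-165 + Q} \left(-4 + Q + Q^{3}\right)}{5} = -3 + \frac{-4 + Q + Q^{3}}{5 \left(-165 + Q\right)}$)
$\sqrt{15852 + b{\left(-134 \right)}} = \sqrt{15852 + \frac{2471 + \left(-134\right)^{3} - -1876}{5 \left(-165 - 134\right)}} = \sqrt{15852 + \frac{2471 - 2406104 + 1876}{5 \left(-299\right)}} = \sqrt{15852 + \frac{1}{5} \left(- \frac{1}{299}\right) \left(-2401757\right)} = \sqrt{15852 + \frac{2401757}{1495}} = \sqrt{\frac{26100497}{1495}} = \frac{\sqrt{39020243015}}{1495}$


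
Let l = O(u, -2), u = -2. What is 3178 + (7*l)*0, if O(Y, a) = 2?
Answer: 3178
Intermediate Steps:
l = 2
3178 + (7*l)*0 = 3178 + (7*2)*0 = 3178 + 14*0 = 3178 + 0 = 3178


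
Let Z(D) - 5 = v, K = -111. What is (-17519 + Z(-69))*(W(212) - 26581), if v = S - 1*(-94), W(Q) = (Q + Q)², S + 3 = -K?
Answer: -2652111840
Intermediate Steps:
S = 108 (S = -3 - 1*(-111) = -3 + 111 = 108)
W(Q) = 4*Q² (W(Q) = (2*Q)² = 4*Q²)
v = 202 (v = 108 - 1*(-94) = 108 + 94 = 202)
Z(D) = 207 (Z(D) = 5 + 202 = 207)
(-17519 + Z(-69))*(W(212) - 26581) = (-17519 + 207)*(4*212² - 26581) = -17312*(4*44944 - 26581) = -17312*(179776 - 26581) = -17312*153195 = -2652111840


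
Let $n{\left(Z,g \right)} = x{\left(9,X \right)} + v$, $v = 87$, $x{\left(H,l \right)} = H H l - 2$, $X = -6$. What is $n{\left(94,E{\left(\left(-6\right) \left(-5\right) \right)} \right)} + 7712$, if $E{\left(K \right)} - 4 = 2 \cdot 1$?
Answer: $7311$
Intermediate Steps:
$x{\left(H,l \right)} = -2 + l H^{2}$ ($x{\left(H,l \right)} = H^{2} l - 2 = l H^{2} - 2 = -2 + l H^{2}$)
$E{\left(K \right)} = 6$ ($E{\left(K \right)} = 4 + 2 \cdot 1 = 4 + 2 = 6$)
$n{\left(Z,g \right)} = -401$ ($n{\left(Z,g \right)} = \left(-2 - 6 \cdot 9^{2}\right) + 87 = \left(-2 - 486\right) + 87 = -488 + 87 = -401$)
$n{\left(94,E{\left(\left(-6\right) \left(-5\right) \right)} \right)} + 7712 = -401 + 7712 = 7311$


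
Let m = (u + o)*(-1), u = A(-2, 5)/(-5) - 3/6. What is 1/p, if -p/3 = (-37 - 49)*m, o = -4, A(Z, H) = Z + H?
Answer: 5/6579 ≈ 0.00075999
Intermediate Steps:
A(Z, H) = H + Z
u = -11/10 (u = (5 - 2)/(-5) - 3/6 = 3*(-1/5) - 3*1/6 = -3/5 - 1/2 = -11/10 ≈ -1.1000)
m = 51/10 (m = (-11/10 - 4)*(-1) = -51/10*(-1) = 51/10 ≈ 5.1000)
p = 6579/5 (p = -3*(-37 - 49)*51/10 = -(-258)*51/10 = -3*(-2193/5) = 6579/5 ≈ 1315.8)
1/p = 1/(6579/5) = 5/6579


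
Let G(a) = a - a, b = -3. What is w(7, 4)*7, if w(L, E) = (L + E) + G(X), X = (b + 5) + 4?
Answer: 77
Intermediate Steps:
X = 6 (X = (-3 + 5) + 4 = 2 + 4 = 6)
G(a) = 0
w(L, E) = E + L (w(L, E) = (L + E) + 0 = (E + L) + 0 = E + L)
w(7, 4)*7 = (4 + 7)*7 = 11*7 = 77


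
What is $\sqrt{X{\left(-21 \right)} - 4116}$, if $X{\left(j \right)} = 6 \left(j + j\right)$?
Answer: $4 i \sqrt{273} \approx 66.091 i$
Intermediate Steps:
$X{\left(j \right)} = 12 j$ ($X{\left(j \right)} = 6 \cdot 2 j = 12 j$)
$\sqrt{X{\left(-21 \right)} - 4116} = \sqrt{12 \left(-21\right) - 4116} = \sqrt{-252 - 4116} = \sqrt{-4368} = 4 i \sqrt{273}$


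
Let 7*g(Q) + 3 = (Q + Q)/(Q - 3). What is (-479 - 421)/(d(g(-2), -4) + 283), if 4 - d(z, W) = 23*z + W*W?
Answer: -1750/541 ≈ -3.2347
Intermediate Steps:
g(Q) = -3/7 + 2*Q/(7*(-3 + Q)) (g(Q) = -3/7 + ((Q + Q)/(Q - 3))/7 = -3/7 + ((2*Q)/(-3 + Q))/7 = -3/7 + (2*Q/(-3 + Q))/7 = -3/7 + 2*Q/(7*(-3 + Q)))
d(z, W) = 4 - W² - 23*z (d(z, W) = 4 - (23*z + W*W) = 4 - (23*z + W²) = 4 - (W² + 23*z) = 4 + (-W² - 23*z) = 4 - W² - 23*z)
(-479 - 421)/(d(g(-2), -4) + 283) = (-479 - 421)/((4 - 1*(-4)² - 23*(9 - 1*(-2))/(7*(-3 - 2))) + 283) = -900/((4 - 1*16 - 23*(9 + 2)/(7*(-5))) + 283) = -900/((4 - 16 - 23*(-1)*11/(7*5)) + 283) = -900/((4 - 16 - 23*(-11/35)) + 283) = -900/((4 - 16 + 253/35) + 283) = -900/(-167/35 + 283) = -900/9738/35 = -900*35/9738 = -1750/541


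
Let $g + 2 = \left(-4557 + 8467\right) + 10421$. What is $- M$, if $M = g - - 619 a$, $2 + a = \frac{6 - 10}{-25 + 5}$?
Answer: $- \frac{66074}{5} \approx -13215.0$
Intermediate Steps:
$g = 14329$ ($g = -2 + \left(\left(-4557 + 8467\right) + 10421\right) = -2 + \left(3910 + 10421\right) = -2 + 14331 = 14329$)
$a = - \frac{9}{5}$ ($a = -2 + \frac{6 - 10}{-25 + 5} = -2 - \frac{4}{-20} = -2 - - \frac{1}{5} = -2 + \frac{1}{5} = - \frac{9}{5} \approx -1.8$)
$M = \frac{66074}{5}$ ($M = 14329 - \left(-619\right) \left(- \frac{9}{5}\right) = 14329 - \frac{5571}{5} = \frac{66074}{5} \approx 13215.0$)
$- M = \left(-1\right) \frac{66074}{5} = - \frac{66074}{5}$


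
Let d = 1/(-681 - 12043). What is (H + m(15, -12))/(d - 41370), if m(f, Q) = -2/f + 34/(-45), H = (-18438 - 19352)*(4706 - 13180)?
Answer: -36671740287568/4737526929 ≈ -7740.7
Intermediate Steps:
H = 320232460 (H = -37790*(-8474) = 320232460)
m(f, Q) = -34/45 - 2/f (m(f, Q) = -2/f + 34*(-1/45) = -2/f - 34/45 = -34/45 - 2/f)
d = -1/12724 (d = 1/(-12724) = -1/12724 ≈ -7.8592e-5)
(H + m(15, -12))/(d - 41370) = (320232460 + (-34/45 - 2/15))/(-1/12724 - 41370) = (320232460 + (-34/45 - 2*1/15))/(-526391881/12724) = (320232460 + (-34/45 - 2/15))*(-12724/526391881) = (320232460 - 8/9)*(-12724/526391881) = (2882092132/9)*(-12724/526391881) = -36671740287568/4737526929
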